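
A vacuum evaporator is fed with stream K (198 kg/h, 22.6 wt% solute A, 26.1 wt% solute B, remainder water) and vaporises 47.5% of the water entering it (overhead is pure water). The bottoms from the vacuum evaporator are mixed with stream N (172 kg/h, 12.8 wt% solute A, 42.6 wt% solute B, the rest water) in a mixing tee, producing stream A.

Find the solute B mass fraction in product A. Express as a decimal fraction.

Vapour removed = 0.475×0.513×198 = 48.248 kg/h; concentrate = 149.75 kg/h.
solute B reaching the mixer = 51.678 (from concentrate) + 172×0.426 = 124.95 kg/h.
Product flow = 149.75 + 172 = 321.75 kg/h; solute B fraction = 0.388.

0.388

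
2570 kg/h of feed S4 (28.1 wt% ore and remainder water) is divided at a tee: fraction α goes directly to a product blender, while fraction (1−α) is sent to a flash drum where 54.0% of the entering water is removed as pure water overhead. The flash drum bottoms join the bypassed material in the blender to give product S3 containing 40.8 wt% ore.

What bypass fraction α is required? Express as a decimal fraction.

0.198

All 2570×0.281 = 722.17 kg/h of ore reaches S3, so S3 = 722.17/0.408 = 1770 kg/h and vapour = 799.98 kg/h.
The evaporator receives (1−α)·2570 of feed at 0.719 water and removes 0.540 of that water:
0.540×0.719×(1−α)×2570 = 799.98
(1−α) = 799.98/997.83 = 0.8017;  α = 0.1983.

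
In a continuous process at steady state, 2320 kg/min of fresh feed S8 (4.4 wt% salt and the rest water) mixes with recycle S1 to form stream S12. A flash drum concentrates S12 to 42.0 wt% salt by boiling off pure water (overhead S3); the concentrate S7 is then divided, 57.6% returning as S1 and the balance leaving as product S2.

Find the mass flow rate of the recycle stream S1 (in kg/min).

Overall salt balance (none leaves overhead): salt in fresh feed = salt in product, i.e. 2320×0.044 = (1−0.576)·S7·0.420.
S7 = 102.08/(0.420×0.424) = 573.23 kg/min.
Recycle S1 = 0.576×573.23 = 330.18 kg/min.

330.2 kg/min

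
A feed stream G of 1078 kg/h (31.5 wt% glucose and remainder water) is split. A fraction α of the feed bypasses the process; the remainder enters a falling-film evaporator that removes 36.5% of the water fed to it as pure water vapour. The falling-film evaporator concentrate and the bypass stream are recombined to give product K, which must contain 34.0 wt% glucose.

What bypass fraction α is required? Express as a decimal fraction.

0.706

All 1078×0.315 = 339.57 kg/h of glucose reaches K, so K = 339.57/0.340 = 998.74 kg/h and vapour = 79.265 kg/h.
The evaporator receives (1−α)·1078 of feed at 0.685 water and removes 0.365 of that water:
0.365×0.685×(1−α)×1078 = 79.265
(1−α) = 79.265/269.53 = 0.2941;  α = 0.7059.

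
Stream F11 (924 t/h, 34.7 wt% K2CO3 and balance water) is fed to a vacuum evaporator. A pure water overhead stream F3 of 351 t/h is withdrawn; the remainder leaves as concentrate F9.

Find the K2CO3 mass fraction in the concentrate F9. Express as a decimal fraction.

0.5596

K2CO3 is not removed: 924×0.347 = 320.63 t/h of K2CO3 enters F9.
Concentrate = 924 − 351 = 573 t/h.
Mass fraction = 320.63/573 = 0.5596.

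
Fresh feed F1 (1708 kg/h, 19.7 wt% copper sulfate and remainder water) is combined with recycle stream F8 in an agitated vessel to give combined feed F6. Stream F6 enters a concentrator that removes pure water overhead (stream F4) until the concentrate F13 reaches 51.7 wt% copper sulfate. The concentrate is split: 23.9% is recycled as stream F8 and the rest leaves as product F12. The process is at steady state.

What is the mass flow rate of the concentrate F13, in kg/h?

Overall copper sulfate balance (none leaves overhead): copper sulfate in fresh feed = copper sulfate in product, i.e. 1708×0.197 = (1−0.239)·F13·0.517.
F13 = 336.48/(0.517×0.761) = 855.22 kg/h.

855.2 kg/h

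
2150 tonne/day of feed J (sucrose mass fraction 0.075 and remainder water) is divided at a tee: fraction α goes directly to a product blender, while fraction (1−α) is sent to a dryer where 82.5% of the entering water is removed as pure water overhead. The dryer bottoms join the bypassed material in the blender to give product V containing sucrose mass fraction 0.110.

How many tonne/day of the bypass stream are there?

All 2150×0.075 = 161.25 tonne/day of sucrose reaches V, so V = 161.25/0.110 = 1465.9 tonne/day and vapour = 684.09 tonne/day.
The evaporator receives (1−α)·2150 of feed at 0.925 water and removes 0.825 of that water:
0.825×0.925×(1−α)×2150 = 684.09
(1−α) = 684.09/1640.7 = 0.4169;  α = 0.5831.
Bypass flow = 0.5831×2150 = 1253.6 tonne/day.

1254 tonne/day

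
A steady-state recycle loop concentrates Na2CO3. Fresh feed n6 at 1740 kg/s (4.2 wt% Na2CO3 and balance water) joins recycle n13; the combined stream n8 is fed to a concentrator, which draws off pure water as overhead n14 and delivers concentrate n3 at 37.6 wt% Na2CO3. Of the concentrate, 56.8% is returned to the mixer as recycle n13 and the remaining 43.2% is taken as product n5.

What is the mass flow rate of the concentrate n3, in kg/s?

449.9 kg/s

Overall Na2CO3 balance (none leaves overhead): Na2CO3 in fresh feed = Na2CO3 in product, i.e. 1740×0.042 = (1−0.568)·n3·0.376.
n3 = 73.08/(0.376×0.432) = 449.91 kg/s.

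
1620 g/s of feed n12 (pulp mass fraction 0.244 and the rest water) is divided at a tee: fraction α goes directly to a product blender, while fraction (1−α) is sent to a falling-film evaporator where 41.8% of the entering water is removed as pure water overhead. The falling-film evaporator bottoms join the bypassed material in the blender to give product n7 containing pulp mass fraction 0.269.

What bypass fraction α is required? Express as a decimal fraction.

0.706

All 1620×0.244 = 395.28 g/s of pulp reaches n7, so n7 = 395.28/0.269 = 1469.4 g/s and vapour = 150.56 g/s.
The evaporator receives (1−α)·1620 of feed at 0.756 water and removes 0.418 of that water:
0.418×0.756×(1−α)×1620 = 150.56
(1−α) = 150.56/511.93 = 0.2941;  α = 0.7059.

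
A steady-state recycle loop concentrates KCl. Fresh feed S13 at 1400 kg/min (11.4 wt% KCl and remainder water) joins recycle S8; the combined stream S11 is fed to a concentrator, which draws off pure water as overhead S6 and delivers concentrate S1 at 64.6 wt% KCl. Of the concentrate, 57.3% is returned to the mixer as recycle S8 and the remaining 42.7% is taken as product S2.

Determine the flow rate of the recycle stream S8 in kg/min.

331.5 kg/min

Overall KCl balance (none leaves overhead): KCl in fresh feed = KCl in product, i.e. 1400×0.114 = (1−0.573)·S1·0.646.
S1 = 159.6/(0.646×0.427) = 578.59 kg/min.
Recycle S8 = 0.573×578.59 = 331.53 kg/min.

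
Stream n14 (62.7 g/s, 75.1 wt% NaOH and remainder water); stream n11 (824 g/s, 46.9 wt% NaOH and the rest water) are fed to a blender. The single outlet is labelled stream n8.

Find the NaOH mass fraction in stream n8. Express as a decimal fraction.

Total flow out = 62.7 + 824 = 886.7 g/s.
NaOH in = 62.7×0.751 + 824×0.469 = 433.54 g/s.
NaOH mass fraction in n8 = 433.54/886.7 = 0.4889.

0.4889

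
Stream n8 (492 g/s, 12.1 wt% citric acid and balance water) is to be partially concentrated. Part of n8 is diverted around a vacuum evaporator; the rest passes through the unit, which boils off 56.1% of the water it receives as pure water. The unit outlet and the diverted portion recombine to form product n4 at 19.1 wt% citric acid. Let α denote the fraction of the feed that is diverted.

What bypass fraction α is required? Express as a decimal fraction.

0.257

All 492×0.121 = 59.532 g/s of citric acid reaches n4, so n4 = 59.532/0.191 = 311.69 g/s and vapour = 180.31 g/s.
The evaporator receives (1−α)·492 of feed at 0.879 water and removes 0.561 of that water:
0.561×0.879×(1−α)×492 = 180.31
(1−α) = 180.31/242.61 = 0.7432;  α = 0.2568.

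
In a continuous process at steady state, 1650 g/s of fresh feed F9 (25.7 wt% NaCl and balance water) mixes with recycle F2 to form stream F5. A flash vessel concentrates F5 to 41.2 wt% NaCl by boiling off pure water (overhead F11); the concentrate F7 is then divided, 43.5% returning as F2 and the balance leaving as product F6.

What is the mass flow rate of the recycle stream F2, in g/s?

792.4 g/s

Overall NaCl balance (none leaves overhead): NaCl in fresh feed = NaCl in product, i.e. 1650×0.257 = (1−0.435)·F7·0.412.
F7 = 424.05/(0.412×0.565) = 1821.7 g/s.
Recycle F2 = 0.435×1821.7 = 792.43 g/s.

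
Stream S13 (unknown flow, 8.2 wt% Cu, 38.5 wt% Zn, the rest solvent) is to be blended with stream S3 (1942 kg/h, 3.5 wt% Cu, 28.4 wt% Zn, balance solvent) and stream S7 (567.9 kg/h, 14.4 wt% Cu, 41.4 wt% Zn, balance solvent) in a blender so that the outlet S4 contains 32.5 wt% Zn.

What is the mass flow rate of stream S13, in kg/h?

484.6 kg/h

Let S13 be the unknown flow. Total out = 2509.9 + S13.
Zn balance: 786.64 + 0.385·S13 = 0.325·(2509.9 + S13)
(0.385 − 0.325)·S13 = 0.325×2509.9 − 786.64 = 29.079
S13 = 29.079 / 0.060 = 484.65 kg/h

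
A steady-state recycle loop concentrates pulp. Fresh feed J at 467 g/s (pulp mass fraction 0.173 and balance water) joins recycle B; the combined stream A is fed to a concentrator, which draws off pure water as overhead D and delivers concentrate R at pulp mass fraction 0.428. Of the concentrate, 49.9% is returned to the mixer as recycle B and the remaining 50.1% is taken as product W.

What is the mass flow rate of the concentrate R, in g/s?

Overall pulp balance (none leaves overhead): pulp in fresh feed = pulp in product, i.e. 467×0.173 = (1−0.499)·R·0.428.
R = 80.791/(0.428×0.501) = 376.77 g/s.

376.8 g/s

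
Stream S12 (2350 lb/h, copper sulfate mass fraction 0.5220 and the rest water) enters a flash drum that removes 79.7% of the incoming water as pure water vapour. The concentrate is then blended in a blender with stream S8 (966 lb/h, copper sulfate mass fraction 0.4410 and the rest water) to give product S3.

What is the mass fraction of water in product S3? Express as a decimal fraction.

Vapour removed = 0.797×0.478×2350 = 895.27 lb/h; concentrate = 1454.7 lb/h.
water reaching the mixer = 228.03 (from concentrate) + 966×0.559 = 768.02 lb/h.
Product flow = 1454.7 + 966 = 2420.7 lb/h; water fraction = 0.3173.

0.3173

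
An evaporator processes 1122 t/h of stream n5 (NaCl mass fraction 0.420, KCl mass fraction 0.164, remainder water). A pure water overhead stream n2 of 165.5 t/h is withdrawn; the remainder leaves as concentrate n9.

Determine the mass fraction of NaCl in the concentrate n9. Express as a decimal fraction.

0.493

NaCl is not removed: 1122×0.420 = 471.24 t/h of NaCl enters n9.
Concentrate = 1122 − 165.5 = 956.5 t/h.
Mass fraction = 471.24/956.5 = 0.493.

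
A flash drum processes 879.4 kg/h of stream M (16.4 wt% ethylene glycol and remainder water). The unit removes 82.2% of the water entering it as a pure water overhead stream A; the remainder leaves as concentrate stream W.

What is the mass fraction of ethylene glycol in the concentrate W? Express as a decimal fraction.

0.5243

ethylene glycol is not removed: 879.4×0.164 = 144.22 kg/h of ethylene glycol enters W.
water entering = 879.4×0.836 = 735.18 kg/h; overhead removed = 0.822×735.18 = 604.32 kg/h.
Concentrate = 879.4 − 604.32 = 275.08 kg/h.
Mass fraction = 144.22/275.08 = 0.5243.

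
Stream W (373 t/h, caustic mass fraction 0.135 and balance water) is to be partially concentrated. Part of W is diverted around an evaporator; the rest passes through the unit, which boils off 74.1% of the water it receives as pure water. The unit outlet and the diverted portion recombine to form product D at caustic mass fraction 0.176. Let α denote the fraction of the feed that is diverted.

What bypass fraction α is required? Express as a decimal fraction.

0.637

All 373×0.135 = 50.355 t/h of caustic reaches D, so D = 50.355/0.176 = 286.11 t/h and vapour = 86.892 t/h.
The evaporator receives (1−α)·373 of feed at 0.865 water and removes 0.741 of that water:
0.741×0.865×(1−α)×373 = 86.892
(1−α) = 86.892/239.08 = 0.3634;  α = 0.6366.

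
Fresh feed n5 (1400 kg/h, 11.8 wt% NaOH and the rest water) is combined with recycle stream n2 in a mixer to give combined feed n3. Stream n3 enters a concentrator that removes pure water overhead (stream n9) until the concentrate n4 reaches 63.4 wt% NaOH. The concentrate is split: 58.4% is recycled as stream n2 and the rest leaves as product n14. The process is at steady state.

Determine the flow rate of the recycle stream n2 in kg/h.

Overall NaOH balance (none leaves overhead): NaOH in fresh feed = NaOH in product, i.e. 1400×0.118 = (1−0.584)·n4·0.634.
n4 = 165.2/(0.634×0.416) = 626.36 kg/h.
Recycle n2 = 0.584×626.36 = 365.8 kg/h.

365.8 kg/h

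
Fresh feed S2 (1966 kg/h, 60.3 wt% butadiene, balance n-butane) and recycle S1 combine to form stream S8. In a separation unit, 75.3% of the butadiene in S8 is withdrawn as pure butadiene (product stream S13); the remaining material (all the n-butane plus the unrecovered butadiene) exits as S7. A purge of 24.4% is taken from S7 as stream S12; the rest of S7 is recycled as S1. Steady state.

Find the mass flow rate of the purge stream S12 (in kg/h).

868.4 kg/h

n-butane enters only via S2 and leaves only via the purge: 1966×0.397 = 0.244×(n-butane in S7), and the separation unit passes all n-butane, so n-butane in S8 = n-butane in S7 = 3198.8 kg/h.
butadiene in S8: m_A = 1966×0.603 + (1−0.244)·(1−0.753)·m_A, so m_A = 1185.5/0.8133 = 1457.7 kg/h.
S7 = (1−0.753)×1457.7 + 3198.8 = 3558.8 kg/h.
Purge S12 = 0.244×3558.8 = 868.35 kg/h.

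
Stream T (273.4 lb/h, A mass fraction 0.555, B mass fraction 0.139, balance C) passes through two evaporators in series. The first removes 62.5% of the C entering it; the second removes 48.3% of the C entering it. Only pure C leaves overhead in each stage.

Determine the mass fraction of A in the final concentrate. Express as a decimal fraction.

0.737

C in feed = 273.4×0.306 = 83.66 lb/h.
After stage 1: C left = (1−0.625)×83.66 = 31.373; stream total = 221.11 lb/h.
After stage 2: C left = (1−0.483)×31.373 = 16.22; final concentrate = 205.96 lb/h.
A fraction = 151.74/205.96 = 0.737.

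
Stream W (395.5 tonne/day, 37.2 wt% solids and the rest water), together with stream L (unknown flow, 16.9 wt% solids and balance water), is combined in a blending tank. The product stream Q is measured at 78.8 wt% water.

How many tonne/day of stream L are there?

1472 tonne/day

Let L be the unknown flow. Total out = 395.5 + L.
water balance: 248.37 + 0.831·L = 0.788·(395.5 + L)
(0.831 − 0.788)·L = 0.788×395.5 − 248.37 = 63.28
L = 63.28 / 0.043 = 1471.6 tonne/day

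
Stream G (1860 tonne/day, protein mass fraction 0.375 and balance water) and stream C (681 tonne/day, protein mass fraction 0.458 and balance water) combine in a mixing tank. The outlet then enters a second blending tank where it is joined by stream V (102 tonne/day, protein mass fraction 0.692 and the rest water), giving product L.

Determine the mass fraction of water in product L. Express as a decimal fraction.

Overall, product flow = 2643 tonne/day.
water in = 1860×0.625 + 681×0.542 + 102×0.308 = 1563 tonne/day.
water fraction in L = 0.591.

0.591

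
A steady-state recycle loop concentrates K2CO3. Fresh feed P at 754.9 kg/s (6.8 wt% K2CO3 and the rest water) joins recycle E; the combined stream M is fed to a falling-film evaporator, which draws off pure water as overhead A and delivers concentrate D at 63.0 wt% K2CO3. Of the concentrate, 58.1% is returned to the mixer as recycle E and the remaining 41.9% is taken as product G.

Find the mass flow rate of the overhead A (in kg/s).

673.4 kg/s

Overall K2CO3 balance (none leaves overhead): K2CO3 in fresh feed = K2CO3 in product, i.e. 754.9×0.068 = (1−0.581)·D·0.630.
D = 51.333/(0.630×0.419) = 194.47 kg/s.
Recycle E = 0.581×194.47 = 112.98 kg/s.
Combined feed M = 754.9 + 112.98 = 867.88 kg/s.
Overhead A = M − D = 867.88 − 194.47 = 673.42 kg/s.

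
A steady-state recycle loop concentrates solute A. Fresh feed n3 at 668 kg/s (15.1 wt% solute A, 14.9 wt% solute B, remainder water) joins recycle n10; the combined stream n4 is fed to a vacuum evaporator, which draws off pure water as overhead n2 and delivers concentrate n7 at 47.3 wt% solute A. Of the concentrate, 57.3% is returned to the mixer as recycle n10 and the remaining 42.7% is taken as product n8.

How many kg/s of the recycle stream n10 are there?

Overall solute A balance (none leaves overhead): solute A in fresh feed = solute A in product, i.e. 668×0.151 = (1−0.573)·n7·0.473.
n7 = 100.87/(0.473×0.427) = 499.42 kg/s.
Recycle n10 = 0.573×499.42 = 286.17 kg/s.

286.2 kg/s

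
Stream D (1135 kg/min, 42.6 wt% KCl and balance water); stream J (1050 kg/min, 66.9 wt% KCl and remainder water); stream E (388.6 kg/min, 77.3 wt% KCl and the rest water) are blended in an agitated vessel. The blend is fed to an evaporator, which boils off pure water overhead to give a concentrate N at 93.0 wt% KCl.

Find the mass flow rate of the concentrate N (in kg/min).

KCl entering = 1135×0.426 + 1050×0.669 + 388.6×0.773 = 1486.3 kg/min.
All KCl reports to N, so N = 1486.3/0.930 = 1598.2 kg/min.

1598 kg/min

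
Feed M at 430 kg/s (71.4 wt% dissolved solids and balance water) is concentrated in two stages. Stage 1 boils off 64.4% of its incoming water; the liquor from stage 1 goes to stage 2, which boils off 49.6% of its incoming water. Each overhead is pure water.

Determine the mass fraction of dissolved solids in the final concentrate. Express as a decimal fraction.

water in feed = 430×0.286 = 122.98 kg/s.
After stage 1: water left = (1−0.644)×122.98 = 43.781; stream total = 350.8 kg/s.
After stage 2: water left = (1−0.496)×43.781 = 22.066; final concentrate = 329.09 kg/s.
dissolved solids fraction = 307.02/329.09 = 0.933.

0.933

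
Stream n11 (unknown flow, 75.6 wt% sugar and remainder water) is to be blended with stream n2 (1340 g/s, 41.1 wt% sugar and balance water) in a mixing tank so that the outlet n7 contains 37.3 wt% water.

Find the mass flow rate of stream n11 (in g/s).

Let n11 be the unknown flow. Total out = 1340 + n11.
water balance: 789.26 + 0.244·n11 = 0.373·(1340 + n11)
(0.244 − 0.373)·n11 = 0.373×1340 − 789.26 = -289.44
n11 = -289.44 / -0.129 = 2243.7 g/s

2244 g/s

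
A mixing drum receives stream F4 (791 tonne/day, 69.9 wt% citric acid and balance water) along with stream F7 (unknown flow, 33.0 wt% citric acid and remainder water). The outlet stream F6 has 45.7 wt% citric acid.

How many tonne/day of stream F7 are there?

1507 tonne/day

Let F7 be the unknown flow. Total out = 791 + F7.
citric acid balance: 552.91 + 0.330·F7 = 0.457·(791 + F7)
(0.330 − 0.457)·F7 = 0.457×791 − 552.91 = -191.42
F7 = -191.42 / -0.127 = 1507.3 tonne/day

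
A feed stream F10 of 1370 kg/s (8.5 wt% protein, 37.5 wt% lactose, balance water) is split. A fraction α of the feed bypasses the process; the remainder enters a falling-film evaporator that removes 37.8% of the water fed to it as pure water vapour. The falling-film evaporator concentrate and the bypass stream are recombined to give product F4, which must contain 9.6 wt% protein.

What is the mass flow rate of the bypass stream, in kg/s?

600.9 kg/s

All 1370×0.085 = 116.45 kg/s of protein reaches F4, so F4 = 116.45/0.096 = 1213 kg/s and vapour = 156.98 kg/s.
The evaporator receives (1−α)·1370 of feed at 0.540 water and removes 0.378 of that water:
0.378×0.540×(1−α)×1370 = 156.98
(1−α) = 156.98/279.64 = 0.5614;  α = 0.4386.
Bypass flow = 0.4386×1370 = 600.95 kg/s.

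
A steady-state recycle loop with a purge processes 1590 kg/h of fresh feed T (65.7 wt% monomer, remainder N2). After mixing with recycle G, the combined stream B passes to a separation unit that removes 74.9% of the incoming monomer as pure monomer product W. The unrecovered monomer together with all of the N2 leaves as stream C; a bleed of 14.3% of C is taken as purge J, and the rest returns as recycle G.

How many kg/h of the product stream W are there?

monomer in B: m_A = 1590×0.657 + (1−0.143)·(1−0.749)·m_A, so m_A = 1044.6/0.7849 = 1330.9 kg/h.
Product W = 0.749×1330.9 = 996.86 kg/h.

996.9 kg/h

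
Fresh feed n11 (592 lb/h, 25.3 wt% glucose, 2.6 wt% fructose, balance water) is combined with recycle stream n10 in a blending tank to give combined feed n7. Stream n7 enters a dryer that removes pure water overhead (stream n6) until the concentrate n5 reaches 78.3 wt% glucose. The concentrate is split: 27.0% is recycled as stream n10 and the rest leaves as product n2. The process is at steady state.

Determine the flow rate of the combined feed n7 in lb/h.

662.7 lb/h

Overall glucose balance (none leaves overhead): glucose in fresh feed = glucose in product, i.e. 592×0.253 = (1−0.270)·n5·0.783.
n5 = 149.78/(0.783×0.730) = 262.03 lb/h.
Recycle n10 = 0.270×262.03 = 70.749 lb/h.
Combined feed n7 = 592 + 70.749 = 662.75 lb/h.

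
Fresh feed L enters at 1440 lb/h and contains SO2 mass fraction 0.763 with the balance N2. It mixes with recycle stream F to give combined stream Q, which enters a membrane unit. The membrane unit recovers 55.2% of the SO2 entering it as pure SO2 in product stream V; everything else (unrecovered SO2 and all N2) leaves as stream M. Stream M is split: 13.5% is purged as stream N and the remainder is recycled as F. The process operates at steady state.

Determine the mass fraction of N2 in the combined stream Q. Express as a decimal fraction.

N2 enters only via L and leaves only via the purge: 1440×0.237 = 0.135×(N2 in M), and the membrane unit passes all N2, so N2 in Q = N2 in M = 2528 lb/h.
SO2 in Q: m_A = 1440×0.763 + (1−0.135)·(1−0.552)·m_A, so m_A = 1098.7/0.6125 = 1793.9 lb/h.
Q = 1793.9 + 2528 = 4321.9 lb/h.
N2 fraction in Q = 2528/4321.9 = 0.585.

0.585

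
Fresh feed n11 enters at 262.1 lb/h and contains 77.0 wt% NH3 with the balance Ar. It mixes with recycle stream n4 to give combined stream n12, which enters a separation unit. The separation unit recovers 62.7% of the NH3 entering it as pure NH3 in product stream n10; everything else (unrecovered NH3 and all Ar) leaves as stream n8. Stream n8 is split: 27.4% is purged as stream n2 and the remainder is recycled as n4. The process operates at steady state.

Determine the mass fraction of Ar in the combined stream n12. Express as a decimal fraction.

Ar enters only via n11 and leaves only via the purge: 262.1×0.230 = 0.274×(Ar in n8), and the separation unit passes all Ar, so Ar in n12 = Ar in n8 = 220.01 lb/h.
NH3 in n12: m_A = 262.1×0.770 + (1−0.274)·(1−0.627)·m_A, so m_A = 201.82/0.7292 = 276.76 lb/h.
n12 = 276.76 + 220.01 = 496.78 lb/h.
Ar fraction in n12 = 220.01/496.78 = 0.443.

0.443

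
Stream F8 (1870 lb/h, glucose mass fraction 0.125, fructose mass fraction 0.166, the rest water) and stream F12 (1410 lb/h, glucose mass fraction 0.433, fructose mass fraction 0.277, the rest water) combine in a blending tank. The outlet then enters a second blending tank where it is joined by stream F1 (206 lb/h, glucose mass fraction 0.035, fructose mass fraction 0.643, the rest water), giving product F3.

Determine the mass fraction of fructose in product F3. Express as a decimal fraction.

Overall, product flow = 3486 lb/h.
fructose in = 1870×0.166 + 1410×0.277 + 206×0.643 = 833.45 lb/h.
fructose fraction in F3 = 0.239.

0.239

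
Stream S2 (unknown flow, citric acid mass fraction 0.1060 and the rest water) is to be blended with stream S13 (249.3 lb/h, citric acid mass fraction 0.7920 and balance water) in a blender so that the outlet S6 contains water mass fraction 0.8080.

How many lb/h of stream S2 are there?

Let S2 be the unknown flow. Total out = 249.3 + S2.
water balance: 51.854 + 0.894·S2 = 0.808·(249.3 + S2)
(0.894 − 0.808)·S2 = 0.808×249.3 − 51.854 = 149.58
S2 = 149.58 / 0.086 = 1739.3 lb/h

1739 lb/h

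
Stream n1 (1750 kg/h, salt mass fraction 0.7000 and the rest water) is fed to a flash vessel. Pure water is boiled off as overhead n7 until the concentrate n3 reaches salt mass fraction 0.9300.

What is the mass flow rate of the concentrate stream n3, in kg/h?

salt is conserved: 1750×0.700 = 1225 kg/h all reports to the concentrate.
Concentrate = 1225/(target fraction) = 1317.2 kg/h.

1317 kg/h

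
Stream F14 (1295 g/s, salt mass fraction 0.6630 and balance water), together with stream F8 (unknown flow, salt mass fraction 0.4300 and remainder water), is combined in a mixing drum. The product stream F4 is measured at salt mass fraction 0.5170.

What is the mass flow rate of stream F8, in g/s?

Let F8 be the unknown flow. Total out = 1295 + F8.
salt balance: 858.59 + 0.430·F8 = 0.517·(1295 + F8)
(0.430 − 0.517)·F8 = 0.517×1295 − 858.59 = -189.07
F8 = -189.07 / -0.087 = 2173.2 g/s

2173 g/s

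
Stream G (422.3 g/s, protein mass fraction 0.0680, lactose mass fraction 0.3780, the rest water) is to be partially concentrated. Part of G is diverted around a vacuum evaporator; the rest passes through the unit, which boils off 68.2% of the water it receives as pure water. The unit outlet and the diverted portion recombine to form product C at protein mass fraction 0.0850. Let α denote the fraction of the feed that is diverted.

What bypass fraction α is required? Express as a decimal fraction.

0.471

All 422.3×0.068 = 28.716 g/s of protein reaches C, so C = 28.716/0.085 = 337.84 g/s and vapour = 84.46 g/s.
The evaporator receives (1−α)·422.3 of feed at 0.554 water and removes 0.682 of that water:
0.682×0.554×(1−α)×422.3 = 84.46
(1−α) = 84.46/159.56 = 0.5293;  α = 0.4707.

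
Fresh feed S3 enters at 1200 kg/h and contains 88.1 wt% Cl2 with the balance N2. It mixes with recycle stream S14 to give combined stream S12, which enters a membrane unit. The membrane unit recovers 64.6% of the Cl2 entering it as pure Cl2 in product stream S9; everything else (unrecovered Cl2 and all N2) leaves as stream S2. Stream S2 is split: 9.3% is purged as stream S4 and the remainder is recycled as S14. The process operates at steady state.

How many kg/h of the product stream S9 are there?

Cl2 in S12: m_A = 1200×0.881 + (1−0.093)·(1−0.646)·m_A, so m_A = 1057.2/0.6789 = 1557.2 kg/h.
Product S9 = 0.646×1557.2 = 1005.9 kg/h.

1006 kg/h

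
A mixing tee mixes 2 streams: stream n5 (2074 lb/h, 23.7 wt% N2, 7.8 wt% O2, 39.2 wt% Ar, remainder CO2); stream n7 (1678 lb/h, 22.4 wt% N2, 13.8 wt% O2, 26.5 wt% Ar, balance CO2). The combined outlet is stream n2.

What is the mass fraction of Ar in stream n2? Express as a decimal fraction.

0.335

Total flow out = 2074 + 1678 = 3752 lb/h.
Ar in = 2074×0.392 + 1678×0.265 = 1257.7 lb/h.
Ar mass fraction in n2 = 1257.7/3752 = 0.335.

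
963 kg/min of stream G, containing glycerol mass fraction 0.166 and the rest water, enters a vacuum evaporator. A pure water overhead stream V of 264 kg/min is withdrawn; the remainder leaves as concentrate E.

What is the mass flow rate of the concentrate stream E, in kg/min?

699 kg/min

Concentrate = 963 − 264 = 699 kg/min.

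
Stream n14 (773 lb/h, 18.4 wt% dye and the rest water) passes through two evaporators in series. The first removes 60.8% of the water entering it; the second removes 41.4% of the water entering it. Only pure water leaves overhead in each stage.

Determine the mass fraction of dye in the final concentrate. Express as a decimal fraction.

water in feed = 773×0.816 = 630.77 lb/h.
After stage 1: water left = (1−0.608)×630.77 = 247.26; stream total = 389.49 lb/h.
After stage 2: water left = (1−0.414)×247.26 = 144.89; final concentrate = 287.13 lb/h.
dye fraction = 142.23/287.13 = 0.495.

0.495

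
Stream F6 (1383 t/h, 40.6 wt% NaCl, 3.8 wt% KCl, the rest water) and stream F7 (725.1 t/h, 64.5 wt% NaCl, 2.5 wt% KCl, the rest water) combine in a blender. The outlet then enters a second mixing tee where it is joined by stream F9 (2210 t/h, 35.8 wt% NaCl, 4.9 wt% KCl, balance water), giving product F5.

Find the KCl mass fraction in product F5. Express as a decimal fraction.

Overall, product flow = 4318.1 t/h.
KCl in = 1383×0.038 + 725.1×0.025 + 2210×0.049 = 178.97 t/h.
KCl fraction in F5 = 0.0414.

0.0414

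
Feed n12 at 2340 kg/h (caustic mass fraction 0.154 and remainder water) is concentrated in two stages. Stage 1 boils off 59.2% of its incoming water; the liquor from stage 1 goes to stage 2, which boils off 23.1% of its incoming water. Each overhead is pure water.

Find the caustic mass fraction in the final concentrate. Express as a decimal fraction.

0.367

water in feed = 2340×0.846 = 1979.6 kg/h.
After stage 1: water left = (1−0.592)×1979.6 = 807.69; stream total = 1168.1 kg/h.
After stage 2: water left = (1−0.231)×807.69 = 621.12; final concentrate = 981.48 kg/h.
caustic fraction = 360.36/981.48 = 0.367.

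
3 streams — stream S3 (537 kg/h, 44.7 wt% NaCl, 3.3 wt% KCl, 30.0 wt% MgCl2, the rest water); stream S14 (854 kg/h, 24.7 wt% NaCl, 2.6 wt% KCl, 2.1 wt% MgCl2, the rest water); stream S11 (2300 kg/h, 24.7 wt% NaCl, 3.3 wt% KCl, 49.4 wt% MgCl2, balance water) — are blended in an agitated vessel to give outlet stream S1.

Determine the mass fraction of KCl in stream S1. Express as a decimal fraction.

Total flow out = 537 + 854 + 2300 = 3691 kg/h.
KCl in = 537×0.033 + 854×0.026 + 2300×0.033 = 115.83 kg/h.
KCl mass fraction in S1 = 115.83/3691 = 0.0314.

0.0314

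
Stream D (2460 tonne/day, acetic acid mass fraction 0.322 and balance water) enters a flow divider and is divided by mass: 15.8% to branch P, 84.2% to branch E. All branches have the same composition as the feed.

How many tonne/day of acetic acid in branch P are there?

125.2 tonne/day

Branch P total = 0.158×2460 = 388.68 tonne/day.
acetic acid in P = 0.322×388.68 = 125.15 tonne/day.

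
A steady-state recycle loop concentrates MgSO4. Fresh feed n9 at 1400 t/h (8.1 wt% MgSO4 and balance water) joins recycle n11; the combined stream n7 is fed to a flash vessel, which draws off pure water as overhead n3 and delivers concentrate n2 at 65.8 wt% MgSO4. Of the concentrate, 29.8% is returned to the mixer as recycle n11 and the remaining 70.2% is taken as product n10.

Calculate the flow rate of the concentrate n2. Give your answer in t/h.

245.5 t/h

Overall MgSO4 balance (none leaves overhead): MgSO4 in fresh feed = MgSO4 in product, i.e. 1400×0.081 = (1−0.298)·n2·0.658.
n2 = 113.4/(0.658×0.702) = 245.5 t/h.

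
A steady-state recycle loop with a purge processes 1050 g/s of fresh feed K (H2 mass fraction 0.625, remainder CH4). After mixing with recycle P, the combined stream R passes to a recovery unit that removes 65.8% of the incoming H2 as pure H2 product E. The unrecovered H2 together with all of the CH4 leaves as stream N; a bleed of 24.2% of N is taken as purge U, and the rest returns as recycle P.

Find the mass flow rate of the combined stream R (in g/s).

2513 g/s

CH4 enters only via K and leaves only via the purge: 1050×0.375 = 0.242×(CH4 in N), and the recovery unit passes all CH4, so CH4 in R = CH4 in N = 1627.1 g/s.
H2 in R: m_A = 1050×0.625 + (1−0.242)·(1−0.658)·m_A, so m_A = 656.25/0.7408 = 885.91 g/s.
R = 885.91 + 1627.1 = 2513 g/s.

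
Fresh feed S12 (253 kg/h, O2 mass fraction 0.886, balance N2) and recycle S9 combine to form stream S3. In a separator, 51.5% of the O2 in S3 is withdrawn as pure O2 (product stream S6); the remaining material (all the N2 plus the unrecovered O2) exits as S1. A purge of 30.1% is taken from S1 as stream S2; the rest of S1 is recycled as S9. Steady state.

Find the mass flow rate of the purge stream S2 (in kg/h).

78.35 kg/h

N2 enters only via S12 and leaves only via the purge: 253×0.114 = 0.301×(N2 in S1), and the separator passes all N2, so N2 in S3 = N2 in S1 = 95.821 kg/h.
O2 in S3: m_A = 253×0.886 + (1−0.301)·(1−0.515)·m_A, so m_A = 224.16/0.6610 = 339.13 kg/h.
S1 = (1−0.515)×339.13 + 95.821 = 260.3 kg/h.
Purge S2 = 0.301×260.3 = 78.349 kg/h.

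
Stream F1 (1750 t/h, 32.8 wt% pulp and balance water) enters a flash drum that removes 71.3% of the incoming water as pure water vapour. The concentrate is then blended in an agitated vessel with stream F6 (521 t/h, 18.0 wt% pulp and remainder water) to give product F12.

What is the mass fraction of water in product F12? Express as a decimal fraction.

0.534

Vapour removed = 0.713×0.672×1750 = 838.49 t/h; concentrate = 911.51 t/h.
water reaching the mixer = 337.51 (from concentrate) + 521×0.820 = 764.73 t/h.
Product flow = 911.51 + 521 = 1432.5 t/h; water fraction = 0.534.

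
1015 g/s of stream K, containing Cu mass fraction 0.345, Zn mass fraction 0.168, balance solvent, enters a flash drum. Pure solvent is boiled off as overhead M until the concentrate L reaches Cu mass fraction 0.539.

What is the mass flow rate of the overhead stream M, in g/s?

Cu is conserved: 1015×0.345 = 350.17 g/s all reports to the concentrate.
Concentrate = 350.17/(target fraction) = 649.68 g/s.
Overhead = 1015 − 649.68 = 365.32 g/s.

365.3 g/s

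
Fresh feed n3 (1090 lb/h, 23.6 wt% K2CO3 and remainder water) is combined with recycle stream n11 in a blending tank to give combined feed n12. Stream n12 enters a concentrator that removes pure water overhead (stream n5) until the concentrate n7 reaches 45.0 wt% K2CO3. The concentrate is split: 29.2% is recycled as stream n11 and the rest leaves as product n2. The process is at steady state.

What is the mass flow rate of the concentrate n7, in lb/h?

Overall K2CO3 balance (none leaves overhead): K2CO3 in fresh feed = K2CO3 in product, i.e. 1090×0.236 = (1−0.292)·n7·0.450.
n7 = 257.24/(0.450×0.708) = 807.41 lb/h.

807.4 lb/h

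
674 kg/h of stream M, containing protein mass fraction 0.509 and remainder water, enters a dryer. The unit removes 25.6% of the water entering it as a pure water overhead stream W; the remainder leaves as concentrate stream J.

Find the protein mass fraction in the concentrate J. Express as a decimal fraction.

protein is not removed: 674×0.509 = 343.07 kg/h of protein enters J.
water entering = 674×0.491 = 330.93 kg/h; overhead removed = 0.256×330.93 = 84.719 kg/h.
Concentrate = 674 − 84.719 = 589.28 kg/h.
Mass fraction = 343.07/589.28 = 0.582.

0.582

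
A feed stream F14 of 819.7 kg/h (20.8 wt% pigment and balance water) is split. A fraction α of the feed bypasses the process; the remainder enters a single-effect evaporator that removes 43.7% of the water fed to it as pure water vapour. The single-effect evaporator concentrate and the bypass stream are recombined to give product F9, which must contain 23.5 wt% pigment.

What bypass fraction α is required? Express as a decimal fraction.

All 819.7×0.208 = 170.5 kg/h of pigment reaches F9, so F9 = 170.5/0.235 = 725.52 kg/h and vapour = 94.178 kg/h.
The evaporator receives (1−α)·819.7 of feed at 0.792 water and removes 0.437 of that water:
0.437×0.792×(1−α)×819.7 = 94.178
(1−α) = 94.178/283.7 = 0.3320;  α = 0.6680.

0.668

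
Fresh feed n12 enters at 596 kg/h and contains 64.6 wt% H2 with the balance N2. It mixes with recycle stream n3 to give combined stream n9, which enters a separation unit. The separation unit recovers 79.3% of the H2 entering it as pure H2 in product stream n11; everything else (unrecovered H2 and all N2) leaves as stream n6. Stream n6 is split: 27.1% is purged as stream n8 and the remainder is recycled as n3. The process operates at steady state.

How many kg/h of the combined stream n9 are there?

N2 enters only via n12 and leaves only via the purge: 596×0.354 = 0.271×(N2 in n6), and the separation unit passes all N2, so N2 in n9 = N2 in n6 = 778.54 kg/h.
H2 in n9: m_A = 596×0.646 + (1−0.271)·(1−0.793)·m_A, so m_A = 385.02/0.8491 = 453.44 kg/h.
n9 = 453.44 + 778.54 = 1232 kg/h.

1232 kg/h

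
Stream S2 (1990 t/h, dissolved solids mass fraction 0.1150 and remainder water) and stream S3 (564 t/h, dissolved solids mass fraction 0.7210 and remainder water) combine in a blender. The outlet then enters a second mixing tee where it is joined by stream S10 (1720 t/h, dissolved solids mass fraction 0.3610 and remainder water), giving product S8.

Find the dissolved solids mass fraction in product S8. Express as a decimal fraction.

0.2940

Overall, product flow = 4274 t/h.
dissolved solids in = 1990×0.115 + 564×0.721 + 1720×0.361 = 1256.4 t/h.
dissolved solids fraction in S8 = 0.2940.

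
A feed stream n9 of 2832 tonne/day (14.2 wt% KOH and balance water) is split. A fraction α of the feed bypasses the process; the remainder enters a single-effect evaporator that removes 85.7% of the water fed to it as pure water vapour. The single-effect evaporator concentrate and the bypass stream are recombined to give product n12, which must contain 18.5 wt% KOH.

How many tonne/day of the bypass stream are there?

All 2832×0.142 = 402.14 tonne/day of KOH reaches n12, so n12 = 402.14/0.185 = 2173.8 tonne/day and vapour = 658.25 tonne/day.
The evaporator receives (1−α)·2832 of feed at 0.858 water and removes 0.857 of that water:
0.857×0.858×(1−α)×2832 = 658.25
(1−α) = 658.25/2082.4 = 0.3161;  α = 0.6839.
Bypass flow = 0.6839×2832 = 1936.8 tonne/day.

1937 tonne/day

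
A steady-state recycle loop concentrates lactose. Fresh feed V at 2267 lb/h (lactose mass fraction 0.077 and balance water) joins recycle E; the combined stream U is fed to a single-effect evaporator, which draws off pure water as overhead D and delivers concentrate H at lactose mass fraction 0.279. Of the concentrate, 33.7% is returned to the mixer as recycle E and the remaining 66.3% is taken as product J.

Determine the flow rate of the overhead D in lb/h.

Overall lactose balance (none leaves overhead): lactose in fresh feed = lactose in product, i.e. 2267×0.077 = (1−0.337)·H·0.279.
H = 174.56/(0.279×0.663) = 943.68 lb/h.
Recycle E = 0.337×943.68 = 318.02 lb/h.
Combined feed U = 2267 + 318.02 = 2585 lb/h.
Overhead D = U − H = 2585 − 943.68 = 1641.3 lb/h.

1641 lb/h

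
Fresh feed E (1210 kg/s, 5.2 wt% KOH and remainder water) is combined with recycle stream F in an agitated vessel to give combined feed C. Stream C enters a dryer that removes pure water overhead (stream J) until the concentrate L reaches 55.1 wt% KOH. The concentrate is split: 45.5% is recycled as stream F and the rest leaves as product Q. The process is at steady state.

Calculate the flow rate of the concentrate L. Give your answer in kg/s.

209.5 kg/s

Overall KOH balance (none leaves overhead): KOH in fresh feed = KOH in product, i.e. 1210×0.052 = (1−0.455)·L·0.551.
L = 62.92/(0.551×0.545) = 209.53 kg/s.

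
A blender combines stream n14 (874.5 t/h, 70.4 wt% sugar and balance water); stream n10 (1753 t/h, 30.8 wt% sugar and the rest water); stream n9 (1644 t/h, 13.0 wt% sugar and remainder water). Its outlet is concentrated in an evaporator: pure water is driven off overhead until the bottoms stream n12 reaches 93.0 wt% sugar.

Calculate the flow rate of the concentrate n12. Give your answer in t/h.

1472 t/h

sugar entering = 874.5×0.704 + 1753×0.308 + 1644×0.130 = 1369.3 t/h.
All sugar reports to n12, so n12 = 1369.3/0.930 = 1472.4 t/h.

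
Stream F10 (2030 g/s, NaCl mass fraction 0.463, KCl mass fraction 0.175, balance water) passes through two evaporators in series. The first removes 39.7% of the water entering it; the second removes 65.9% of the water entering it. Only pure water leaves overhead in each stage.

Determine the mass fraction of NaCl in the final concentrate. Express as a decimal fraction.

water in feed = 2030×0.362 = 734.86 g/s.
After stage 1: water left = (1−0.397)×734.86 = 443.12; stream total = 1738.3 g/s.
After stage 2: water left = (1−0.659)×443.12 = 151.1; final concentrate = 1446.2 g/s.
NaCl fraction = 939.89/1446.2 = 0.650.

0.650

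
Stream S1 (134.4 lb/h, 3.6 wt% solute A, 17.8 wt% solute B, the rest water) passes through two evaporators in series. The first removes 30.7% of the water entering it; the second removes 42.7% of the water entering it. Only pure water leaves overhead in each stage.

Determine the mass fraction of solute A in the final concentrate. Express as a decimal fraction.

water in feed = 134.4×0.786 = 105.64 lb/h.
After stage 1: water left = (1−0.307)×105.64 = 73.207; stream total = 101.97 lb/h.
After stage 2: water left = (1−0.427)×73.207 = 41.948; final concentrate = 70.709 lb/h.
solute A fraction = 4.8384/70.709 = 0.068.

0.068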